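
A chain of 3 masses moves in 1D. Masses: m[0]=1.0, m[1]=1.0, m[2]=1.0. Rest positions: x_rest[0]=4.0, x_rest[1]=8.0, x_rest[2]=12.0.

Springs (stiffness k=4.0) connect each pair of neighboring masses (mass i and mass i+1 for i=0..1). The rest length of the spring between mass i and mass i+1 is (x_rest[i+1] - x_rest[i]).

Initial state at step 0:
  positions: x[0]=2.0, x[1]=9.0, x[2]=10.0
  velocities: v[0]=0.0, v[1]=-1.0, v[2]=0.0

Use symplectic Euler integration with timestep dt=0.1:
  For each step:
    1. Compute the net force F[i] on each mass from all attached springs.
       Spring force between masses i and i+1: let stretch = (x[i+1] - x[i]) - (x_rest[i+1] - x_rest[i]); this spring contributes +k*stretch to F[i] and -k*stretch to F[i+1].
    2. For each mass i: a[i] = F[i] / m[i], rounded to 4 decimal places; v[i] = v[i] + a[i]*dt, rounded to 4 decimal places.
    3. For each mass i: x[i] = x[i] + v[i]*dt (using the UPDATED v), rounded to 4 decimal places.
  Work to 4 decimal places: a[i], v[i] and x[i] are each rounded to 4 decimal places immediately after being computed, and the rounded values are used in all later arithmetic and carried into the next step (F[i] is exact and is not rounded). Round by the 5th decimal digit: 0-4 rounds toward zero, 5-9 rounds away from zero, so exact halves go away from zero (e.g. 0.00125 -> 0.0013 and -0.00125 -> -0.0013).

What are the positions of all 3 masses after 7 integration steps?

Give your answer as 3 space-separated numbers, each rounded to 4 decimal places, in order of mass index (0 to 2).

Step 0: x=[2.0000 9.0000 10.0000] v=[0.0000 -1.0000 0.0000]
Step 1: x=[2.1200 8.6600 10.1200] v=[1.2000 -3.4000 1.2000]
Step 2: x=[2.3416 8.1168 10.3416] v=[2.2160 -5.4320 2.2160]
Step 3: x=[2.6342 7.4316 10.6342] v=[2.9261 -6.8522 2.9261]
Step 4: x=[2.9587 6.6826 10.9587] v=[3.2451 -7.4901 3.2451]
Step 5: x=[3.2722 5.9557 11.2722] v=[3.1347 -7.2692 3.1347]
Step 6: x=[3.5330 5.3341 11.5330] v=[2.6081 -6.2160 2.6081]
Step 7: x=[3.7059 4.8884 11.7059] v=[1.7285 -4.4569 1.7285]

Answer: 3.7059 4.8884 11.7059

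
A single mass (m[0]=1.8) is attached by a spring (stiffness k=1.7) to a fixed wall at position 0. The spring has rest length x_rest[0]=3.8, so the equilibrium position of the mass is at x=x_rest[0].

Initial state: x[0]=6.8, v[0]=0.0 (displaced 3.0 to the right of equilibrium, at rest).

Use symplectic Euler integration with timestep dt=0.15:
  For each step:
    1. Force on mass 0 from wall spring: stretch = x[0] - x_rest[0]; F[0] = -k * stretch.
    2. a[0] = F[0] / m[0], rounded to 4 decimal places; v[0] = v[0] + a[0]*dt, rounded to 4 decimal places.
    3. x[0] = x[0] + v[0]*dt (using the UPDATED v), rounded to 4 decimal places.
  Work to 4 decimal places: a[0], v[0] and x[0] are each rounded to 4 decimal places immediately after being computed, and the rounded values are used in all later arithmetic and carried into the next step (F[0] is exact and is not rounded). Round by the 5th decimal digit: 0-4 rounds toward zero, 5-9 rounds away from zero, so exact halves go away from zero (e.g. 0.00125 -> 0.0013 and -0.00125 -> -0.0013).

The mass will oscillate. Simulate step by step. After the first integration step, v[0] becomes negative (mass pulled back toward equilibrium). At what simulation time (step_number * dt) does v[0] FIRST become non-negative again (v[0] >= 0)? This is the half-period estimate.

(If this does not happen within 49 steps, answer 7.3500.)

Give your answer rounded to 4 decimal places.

Answer: 3.3000

Derivation:
Step 0: x=[6.8000] v=[0.0000]
Step 1: x=[6.7363] v=[-0.4250]
Step 2: x=[6.6102] v=[-0.8410]
Step 3: x=[6.4243] v=[-1.2391]
Step 4: x=[6.1827] v=[-1.6109]
Step 5: x=[5.8904] v=[-1.9484]
Step 6: x=[5.5537] v=[-2.2445]
Step 7: x=[5.1798] v=[-2.4929]
Step 8: x=[4.7765] v=[-2.6884]
Step 9: x=[4.3525] v=[-2.8267]
Step 10: x=[3.9168] v=[-2.9050]
Step 11: x=[3.4786] v=[-2.9215]
Step 12: x=[3.0472] v=[-2.8760]
Step 13: x=[2.6318] v=[-2.7694]
Step 14: x=[2.2412] v=[-2.6039]
Step 15: x=[1.8837] v=[-2.3831]
Step 16: x=[1.5670] v=[-2.1116]
Step 17: x=[1.2977] v=[-1.7953]
Step 18: x=[1.0816] v=[-1.4408]
Step 19: x=[0.9232] v=[-1.0557]
Step 20: x=[0.8260] v=[-0.6482]
Step 21: x=[0.7920] v=[-0.2269]
Step 22: x=[0.8219] v=[0.1992]
First v>=0 after going negative at step 22, time=3.3000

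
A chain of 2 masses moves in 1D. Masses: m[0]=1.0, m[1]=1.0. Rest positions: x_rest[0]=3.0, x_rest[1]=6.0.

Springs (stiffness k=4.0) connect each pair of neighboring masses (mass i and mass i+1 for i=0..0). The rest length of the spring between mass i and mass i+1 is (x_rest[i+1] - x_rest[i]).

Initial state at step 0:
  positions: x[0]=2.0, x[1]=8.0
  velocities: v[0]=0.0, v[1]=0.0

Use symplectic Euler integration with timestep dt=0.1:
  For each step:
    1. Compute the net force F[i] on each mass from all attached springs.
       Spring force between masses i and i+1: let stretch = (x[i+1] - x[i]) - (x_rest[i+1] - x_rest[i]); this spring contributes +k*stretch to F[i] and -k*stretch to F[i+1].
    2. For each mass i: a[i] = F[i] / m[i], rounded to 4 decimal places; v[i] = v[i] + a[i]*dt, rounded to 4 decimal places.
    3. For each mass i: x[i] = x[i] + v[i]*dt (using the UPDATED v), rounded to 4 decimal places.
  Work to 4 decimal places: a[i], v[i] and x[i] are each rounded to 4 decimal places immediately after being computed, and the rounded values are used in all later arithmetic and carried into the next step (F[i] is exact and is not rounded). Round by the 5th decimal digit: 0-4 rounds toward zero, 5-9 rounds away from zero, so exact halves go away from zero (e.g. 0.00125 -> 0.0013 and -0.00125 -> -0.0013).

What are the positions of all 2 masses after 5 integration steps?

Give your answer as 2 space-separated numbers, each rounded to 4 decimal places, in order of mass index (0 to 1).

Step 0: x=[2.0000 8.0000] v=[0.0000 0.0000]
Step 1: x=[2.1200 7.8800] v=[1.2000 -1.2000]
Step 2: x=[2.3504 7.6496] v=[2.3040 -2.3040]
Step 3: x=[2.6728 7.3272] v=[3.2237 -3.2237]
Step 4: x=[3.0614 6.9387] v=[3.8855 -3.8855]
Step 5: x=[3.4850 6.5151] v=[4.2364 -4.2364]

Answer: 3.4850 6.5151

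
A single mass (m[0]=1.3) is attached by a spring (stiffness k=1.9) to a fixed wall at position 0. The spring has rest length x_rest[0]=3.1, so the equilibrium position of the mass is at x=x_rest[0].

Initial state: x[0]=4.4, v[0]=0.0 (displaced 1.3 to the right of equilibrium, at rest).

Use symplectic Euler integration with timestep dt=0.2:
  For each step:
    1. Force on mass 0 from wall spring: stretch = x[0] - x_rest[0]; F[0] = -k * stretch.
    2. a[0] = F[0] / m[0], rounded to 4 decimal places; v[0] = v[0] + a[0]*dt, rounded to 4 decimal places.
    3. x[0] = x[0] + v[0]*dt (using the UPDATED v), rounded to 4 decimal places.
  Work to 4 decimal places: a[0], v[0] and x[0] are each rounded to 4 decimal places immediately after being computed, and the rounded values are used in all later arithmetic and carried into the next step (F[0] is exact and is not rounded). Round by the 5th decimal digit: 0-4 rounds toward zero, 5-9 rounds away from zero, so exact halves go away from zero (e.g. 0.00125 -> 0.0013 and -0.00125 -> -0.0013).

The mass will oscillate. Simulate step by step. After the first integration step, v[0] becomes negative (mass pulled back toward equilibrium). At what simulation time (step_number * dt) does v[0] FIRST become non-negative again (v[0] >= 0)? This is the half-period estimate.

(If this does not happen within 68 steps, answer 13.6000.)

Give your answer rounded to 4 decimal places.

Step 0: x=[4.4000] v=[0.0000]
Step 1: x=[4.3240] v=[-0.3800]
Step 2: x=[4.1764] v=[-0.7378]
Step 3: x=[3.9659] v=[-1.0524]
Step 4: x=[3.7048] v=[-1.3055]
Step 5: x=[3.4083] v=[-1.4823]
Step 6: x=[3.0938] v=[-1.5724]
Step 7: x=[2.7797] v=[-1.5706]
Step 8: x=[2.4843] v=[-1.4770]
Step 9: x=[2.2249] v=[-1.2970]
Step 10: x=[2.0167] v=[-1.0412]
Step 11: x=[1.8718] v=[-0.7245]
Step 12: x=[1.7987] v=[-0.3655]
Step 13: x=[1.8017] v=[0.0149]
First v>=0 after going negative at step 13, time=2.6000

Answer: 2.6000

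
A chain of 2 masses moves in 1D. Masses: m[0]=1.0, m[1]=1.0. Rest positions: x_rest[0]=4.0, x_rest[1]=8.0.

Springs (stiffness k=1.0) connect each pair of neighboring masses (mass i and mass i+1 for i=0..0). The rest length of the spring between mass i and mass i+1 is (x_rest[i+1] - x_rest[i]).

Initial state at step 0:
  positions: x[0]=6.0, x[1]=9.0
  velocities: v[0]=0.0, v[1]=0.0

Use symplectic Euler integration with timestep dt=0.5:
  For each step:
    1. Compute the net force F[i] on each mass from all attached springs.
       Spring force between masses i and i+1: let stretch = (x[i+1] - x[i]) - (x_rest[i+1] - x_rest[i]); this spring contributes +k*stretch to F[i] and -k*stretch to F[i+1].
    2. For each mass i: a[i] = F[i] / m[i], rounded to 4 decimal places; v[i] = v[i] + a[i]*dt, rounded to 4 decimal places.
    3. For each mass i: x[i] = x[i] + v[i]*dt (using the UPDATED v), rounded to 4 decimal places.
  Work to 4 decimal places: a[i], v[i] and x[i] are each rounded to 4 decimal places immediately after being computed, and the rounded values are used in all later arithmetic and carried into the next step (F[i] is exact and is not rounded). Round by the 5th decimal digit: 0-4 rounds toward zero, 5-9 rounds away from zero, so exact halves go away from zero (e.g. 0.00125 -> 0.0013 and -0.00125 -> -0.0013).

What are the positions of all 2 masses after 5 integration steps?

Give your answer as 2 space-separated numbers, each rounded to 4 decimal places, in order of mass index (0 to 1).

Step 0: x=[6.0000 9.0000] v=[0.0000 0.0000]
Step 1: x=[5.7500 9.2500] v=[-0.5000 0.5000]
Step 2: x=[5.3750 9.6250] v=[-0.7500 0.7500]
Step 3: x=[5.0625 9.9375] v=[-0.6250 0.6250]
Step 4: x=[4.9688 10.0313] v=[-0.1875 0.1875]
Step 5: x=[5.1407 9.8594] v=[0.3438 -0.3438]

Answer: 5.1407 9.8594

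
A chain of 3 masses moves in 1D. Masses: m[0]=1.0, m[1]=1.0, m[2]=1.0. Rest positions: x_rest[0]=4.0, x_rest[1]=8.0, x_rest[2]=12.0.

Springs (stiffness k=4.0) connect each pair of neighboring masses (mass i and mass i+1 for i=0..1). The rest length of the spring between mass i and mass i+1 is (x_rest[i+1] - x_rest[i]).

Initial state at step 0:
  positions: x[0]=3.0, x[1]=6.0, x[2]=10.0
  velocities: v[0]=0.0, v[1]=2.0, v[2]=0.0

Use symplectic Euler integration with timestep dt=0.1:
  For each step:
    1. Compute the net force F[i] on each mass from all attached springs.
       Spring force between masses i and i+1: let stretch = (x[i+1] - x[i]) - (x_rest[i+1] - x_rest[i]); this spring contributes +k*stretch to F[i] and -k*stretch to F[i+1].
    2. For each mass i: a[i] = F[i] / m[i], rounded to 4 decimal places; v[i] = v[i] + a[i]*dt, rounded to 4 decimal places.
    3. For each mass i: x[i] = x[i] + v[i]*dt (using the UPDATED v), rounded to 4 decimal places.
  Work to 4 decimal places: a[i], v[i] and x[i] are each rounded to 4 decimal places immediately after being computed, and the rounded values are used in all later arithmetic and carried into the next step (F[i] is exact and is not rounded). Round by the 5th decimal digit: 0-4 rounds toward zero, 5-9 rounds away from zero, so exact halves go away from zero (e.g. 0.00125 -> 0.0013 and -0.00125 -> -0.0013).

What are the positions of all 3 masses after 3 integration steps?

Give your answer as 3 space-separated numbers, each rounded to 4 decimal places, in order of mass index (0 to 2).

Answer: 2.8067 6.7545 10.0388

Derivation:
Step 0: x=[3.0000 6.0000 10.0000] v=[0.0000 2.0000 0.0000]
Step 1: x=[2.9600 6.2400 10.0000] v=[-0.4000 2.4000 0.0000]
Step 2: x=[2.8912 6.4992 10.0096] v=[-0.6880 2.5920 0.0960]
Step 3: x=[2.8067 6.7545 10.0388] v=[-0.8448 2.5530 0.2918]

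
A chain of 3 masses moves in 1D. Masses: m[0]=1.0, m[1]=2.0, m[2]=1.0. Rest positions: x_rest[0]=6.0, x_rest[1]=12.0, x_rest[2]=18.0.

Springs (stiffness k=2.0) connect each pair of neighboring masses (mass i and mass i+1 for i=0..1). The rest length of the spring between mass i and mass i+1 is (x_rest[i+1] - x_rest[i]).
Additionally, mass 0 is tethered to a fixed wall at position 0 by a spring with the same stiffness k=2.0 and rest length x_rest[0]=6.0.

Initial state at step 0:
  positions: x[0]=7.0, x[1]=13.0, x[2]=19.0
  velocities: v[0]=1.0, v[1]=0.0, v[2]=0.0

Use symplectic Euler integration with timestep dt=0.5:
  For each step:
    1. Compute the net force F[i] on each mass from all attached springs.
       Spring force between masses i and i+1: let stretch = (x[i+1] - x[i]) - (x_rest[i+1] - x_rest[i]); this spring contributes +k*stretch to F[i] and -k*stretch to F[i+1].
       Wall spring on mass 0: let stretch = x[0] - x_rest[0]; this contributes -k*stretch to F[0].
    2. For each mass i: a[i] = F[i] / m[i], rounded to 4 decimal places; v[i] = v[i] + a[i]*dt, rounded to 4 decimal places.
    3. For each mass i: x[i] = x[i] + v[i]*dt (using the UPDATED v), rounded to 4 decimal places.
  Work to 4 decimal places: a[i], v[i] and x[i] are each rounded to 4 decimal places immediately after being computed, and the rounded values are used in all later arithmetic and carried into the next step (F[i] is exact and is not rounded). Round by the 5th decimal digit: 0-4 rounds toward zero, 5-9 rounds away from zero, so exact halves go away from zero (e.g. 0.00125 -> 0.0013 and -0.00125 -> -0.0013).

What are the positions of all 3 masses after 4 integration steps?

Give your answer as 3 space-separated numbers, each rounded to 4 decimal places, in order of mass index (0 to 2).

Answer: 5.9375 12.5625 18.9375

Derivation:
Step 0: x=[7.0000 13.0000 19.0000] v=[1.0000 0.0000 0.0000]
Step 1: x=[7.0000 13.0000 19.0000] v=[0.0000 0.0000 0.0000]
Step 2: x=[6.5000 13.0000 19.0000] v=[-1.0000 0.0000 0.0000]
Step 3: x=[6.0000 12.8750 19.0000] v=[-1.0000 -0.2500 0.0000]
Step 4: x=[5.9375 12.5625 18.9375] v=[-0.1250 -0.6250 -0.1250]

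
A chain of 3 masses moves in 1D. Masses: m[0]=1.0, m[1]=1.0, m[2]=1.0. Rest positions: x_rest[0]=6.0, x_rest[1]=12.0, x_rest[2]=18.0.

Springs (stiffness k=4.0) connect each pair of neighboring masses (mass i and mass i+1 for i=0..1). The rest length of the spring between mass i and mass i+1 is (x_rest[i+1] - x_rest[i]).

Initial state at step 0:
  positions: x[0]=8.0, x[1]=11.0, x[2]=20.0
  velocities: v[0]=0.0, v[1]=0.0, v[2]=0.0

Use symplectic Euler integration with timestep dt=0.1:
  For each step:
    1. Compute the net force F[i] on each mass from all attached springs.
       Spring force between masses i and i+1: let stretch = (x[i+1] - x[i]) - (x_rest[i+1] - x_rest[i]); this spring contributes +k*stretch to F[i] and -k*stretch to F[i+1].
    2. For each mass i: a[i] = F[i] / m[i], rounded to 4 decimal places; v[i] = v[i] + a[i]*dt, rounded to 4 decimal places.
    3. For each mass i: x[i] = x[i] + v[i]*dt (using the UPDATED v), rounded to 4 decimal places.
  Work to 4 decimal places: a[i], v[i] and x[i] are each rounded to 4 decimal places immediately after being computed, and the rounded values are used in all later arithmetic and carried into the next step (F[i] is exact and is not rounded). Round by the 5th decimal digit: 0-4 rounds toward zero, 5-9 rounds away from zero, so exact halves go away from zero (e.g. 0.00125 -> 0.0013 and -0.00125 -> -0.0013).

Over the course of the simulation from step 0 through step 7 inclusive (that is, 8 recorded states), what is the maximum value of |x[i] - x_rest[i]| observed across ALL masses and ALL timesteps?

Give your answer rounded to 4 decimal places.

Step 0: x=[8.0000 11.0000 20.0000] v=[0.0000 0.0000 0.0000]
Step 1: x=[7.8800 11.2400 19.8800] v=[-1.2000 2.4000 -1.2000]
Step 2: x=[7.6544 11.6912 19.6544] v=[-2.2560 4.5120 -2.2560]
Step 3: x=[7.3503 12.2995 19.3503] v=[-3.0413 6.0826 -3.0413]
Step 4: x=[7.0041 12.9918 19.0041] v=[-3.4616 6.9232 -3.4616]
Step 5: x=[6.6575 13.6851 18.6575] v=[-3.4665 6.9330 -3.4665]
Step 6: x=[6.3520 14.2962 18.3520] v=[-3.0555 6.1109 -3.0555]
Step 7: x=[6.1242 14.7518 18.1242] v=[-2.2778 4.5555 -2.2778]
Max displacement = 2.7518

Answer: 2.7518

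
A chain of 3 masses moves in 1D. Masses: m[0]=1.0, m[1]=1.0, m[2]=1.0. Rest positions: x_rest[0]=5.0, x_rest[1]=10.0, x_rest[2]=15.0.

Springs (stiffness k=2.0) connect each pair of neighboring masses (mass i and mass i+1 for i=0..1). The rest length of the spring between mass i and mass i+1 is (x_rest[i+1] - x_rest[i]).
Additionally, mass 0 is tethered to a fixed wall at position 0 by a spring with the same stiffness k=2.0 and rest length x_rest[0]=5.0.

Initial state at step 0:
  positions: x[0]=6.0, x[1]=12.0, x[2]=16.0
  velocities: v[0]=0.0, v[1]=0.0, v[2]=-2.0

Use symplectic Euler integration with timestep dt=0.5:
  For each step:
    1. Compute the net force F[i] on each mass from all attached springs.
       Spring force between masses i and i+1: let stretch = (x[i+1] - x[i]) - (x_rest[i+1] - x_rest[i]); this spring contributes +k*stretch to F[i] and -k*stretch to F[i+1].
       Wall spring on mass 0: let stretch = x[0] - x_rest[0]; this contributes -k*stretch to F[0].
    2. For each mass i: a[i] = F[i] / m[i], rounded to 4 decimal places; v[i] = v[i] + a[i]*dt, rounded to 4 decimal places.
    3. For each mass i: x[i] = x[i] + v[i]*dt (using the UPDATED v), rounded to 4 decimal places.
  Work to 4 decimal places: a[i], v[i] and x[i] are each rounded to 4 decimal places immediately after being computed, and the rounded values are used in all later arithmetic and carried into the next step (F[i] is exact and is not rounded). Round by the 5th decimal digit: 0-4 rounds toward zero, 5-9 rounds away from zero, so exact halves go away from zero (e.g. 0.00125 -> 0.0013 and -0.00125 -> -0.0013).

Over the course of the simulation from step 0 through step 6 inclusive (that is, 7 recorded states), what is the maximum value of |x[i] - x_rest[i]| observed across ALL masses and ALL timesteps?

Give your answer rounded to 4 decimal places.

Answer: 2.5000

Derivation:
Step 0: x=[6.0000 12.0000 16.0000] v=[0.0000 0.0000 -2.0000]
Step 1: x=[6.0000 11.0000 15.5000] v=[0.0000 -2.0000 -1.0000]
Step 2: x=[5.5000 9.7500 15.2500] v=[-1.0000 -2.5000 -0.5000]
Step 3: x=[4.3750 9.1250 14.7500] v=[-2.2500 -1.2500 -1.0000]
Step 4: x=[3.4375 8.9375 13.9375] v=[-1.8750 -0.3750 -1.6250]
Step 5: x=[3.5313 8.5000 13.1250] v=[0.1875 -0.8750 -1.6250]
Step 6: x=[4.3438 7.8907 12.5000] v=[1.6249 -1.2187 -1.2500]
Max displacement = 2.5000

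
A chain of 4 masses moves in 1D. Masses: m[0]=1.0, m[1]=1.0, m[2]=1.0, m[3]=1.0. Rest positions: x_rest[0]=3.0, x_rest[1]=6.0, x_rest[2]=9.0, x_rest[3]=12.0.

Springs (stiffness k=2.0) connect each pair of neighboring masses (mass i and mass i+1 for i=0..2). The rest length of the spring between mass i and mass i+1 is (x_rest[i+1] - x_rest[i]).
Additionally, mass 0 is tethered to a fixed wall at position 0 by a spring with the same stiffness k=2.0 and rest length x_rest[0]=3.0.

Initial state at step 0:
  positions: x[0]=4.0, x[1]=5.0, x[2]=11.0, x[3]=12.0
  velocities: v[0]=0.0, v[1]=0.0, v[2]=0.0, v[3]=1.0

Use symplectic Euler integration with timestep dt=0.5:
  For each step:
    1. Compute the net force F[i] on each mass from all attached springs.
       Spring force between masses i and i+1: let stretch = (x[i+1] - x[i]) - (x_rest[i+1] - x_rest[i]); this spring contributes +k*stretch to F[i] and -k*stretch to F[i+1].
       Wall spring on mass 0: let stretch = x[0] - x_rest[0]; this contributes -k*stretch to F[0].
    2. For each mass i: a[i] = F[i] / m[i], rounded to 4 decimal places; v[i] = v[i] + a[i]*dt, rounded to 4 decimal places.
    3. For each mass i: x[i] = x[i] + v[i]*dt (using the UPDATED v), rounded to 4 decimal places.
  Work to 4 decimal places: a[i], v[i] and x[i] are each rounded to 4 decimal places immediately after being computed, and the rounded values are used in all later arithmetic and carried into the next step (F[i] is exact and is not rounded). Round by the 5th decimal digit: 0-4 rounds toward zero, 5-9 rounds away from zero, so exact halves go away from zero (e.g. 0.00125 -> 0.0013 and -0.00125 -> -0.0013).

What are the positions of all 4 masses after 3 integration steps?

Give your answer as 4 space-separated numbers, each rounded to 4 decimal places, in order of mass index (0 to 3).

Answer: 3.7500 5.6250 10.5000 13.0000

Derivation:
Step 0: x=[4.0000 5.0000 11.0000 12.0000] v=[0.0000 0.0000 0.0000 1.0000]
Step 1: x=[2.5000 7.5000 8.5000 13.5000] v=[-3.0000 5.0000 -5.0000 3.0000]
Step 2: x=[2.2500 8.0000 8.0000 14.0000] v=[-0.5000 1.0000 -1.0000 1.0000]
Step 3: x=[3.7500 5.6250 10.5000 13.0000] v=[3.0000 -4.7500 5.0000 -2.0000]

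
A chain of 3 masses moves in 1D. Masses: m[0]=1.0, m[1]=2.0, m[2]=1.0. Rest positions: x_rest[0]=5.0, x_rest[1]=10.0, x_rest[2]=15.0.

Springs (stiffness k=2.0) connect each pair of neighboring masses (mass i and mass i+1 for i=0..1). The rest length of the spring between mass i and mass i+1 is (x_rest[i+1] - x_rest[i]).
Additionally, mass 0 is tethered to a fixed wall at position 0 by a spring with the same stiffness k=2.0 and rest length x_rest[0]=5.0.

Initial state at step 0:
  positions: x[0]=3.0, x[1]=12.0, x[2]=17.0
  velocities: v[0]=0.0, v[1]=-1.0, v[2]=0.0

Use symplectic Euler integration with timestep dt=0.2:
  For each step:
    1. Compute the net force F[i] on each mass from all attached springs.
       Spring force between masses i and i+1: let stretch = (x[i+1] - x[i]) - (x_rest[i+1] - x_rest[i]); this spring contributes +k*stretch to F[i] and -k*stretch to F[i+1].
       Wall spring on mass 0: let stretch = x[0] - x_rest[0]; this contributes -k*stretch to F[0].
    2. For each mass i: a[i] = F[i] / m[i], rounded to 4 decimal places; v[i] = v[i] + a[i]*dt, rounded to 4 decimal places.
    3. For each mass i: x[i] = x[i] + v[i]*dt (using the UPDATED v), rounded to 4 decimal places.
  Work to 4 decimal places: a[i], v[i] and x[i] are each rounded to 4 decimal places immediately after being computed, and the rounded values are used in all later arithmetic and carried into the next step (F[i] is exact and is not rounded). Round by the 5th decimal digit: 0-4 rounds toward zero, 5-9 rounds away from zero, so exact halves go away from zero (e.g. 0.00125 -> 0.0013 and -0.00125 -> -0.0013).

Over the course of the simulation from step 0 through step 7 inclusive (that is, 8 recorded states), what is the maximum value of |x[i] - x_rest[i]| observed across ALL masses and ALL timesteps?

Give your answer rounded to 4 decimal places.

Step 0: x=[3.0000 12.0000 17.0000] v=[0.0000 -1.0000 0.0000]
Step 1: x=[3.4800 11.6400 17.0000] v=[2.4000 -1.8000 0.0000]
Step 2: x=[4.3344 11.1680 16.9712] v=[4.2720 -2.3600 -0.1440]
Step 3: x=[5.3887 10.6548 16.8781] v=[5.2717 -2.5661 -0.4653]
Step 4: x=[6.4332 10.1799 16.6872] v=[5.2227 -2.3747 -0.9546]
Step 5: x=[7.2628 9.8154 16.3757] v=[4.1481 -1.8226 -1.5575]
Step 6: x=[7.7156 9.6112 15.9394] v=[2.2640 -1.0211 -2.1816]
Step 7: x=[7.7028 9.5843 15.3968] v=[-0.0640 -0.1346 -2.7129]
Max displacement = 2.7156

Answer: 2.7156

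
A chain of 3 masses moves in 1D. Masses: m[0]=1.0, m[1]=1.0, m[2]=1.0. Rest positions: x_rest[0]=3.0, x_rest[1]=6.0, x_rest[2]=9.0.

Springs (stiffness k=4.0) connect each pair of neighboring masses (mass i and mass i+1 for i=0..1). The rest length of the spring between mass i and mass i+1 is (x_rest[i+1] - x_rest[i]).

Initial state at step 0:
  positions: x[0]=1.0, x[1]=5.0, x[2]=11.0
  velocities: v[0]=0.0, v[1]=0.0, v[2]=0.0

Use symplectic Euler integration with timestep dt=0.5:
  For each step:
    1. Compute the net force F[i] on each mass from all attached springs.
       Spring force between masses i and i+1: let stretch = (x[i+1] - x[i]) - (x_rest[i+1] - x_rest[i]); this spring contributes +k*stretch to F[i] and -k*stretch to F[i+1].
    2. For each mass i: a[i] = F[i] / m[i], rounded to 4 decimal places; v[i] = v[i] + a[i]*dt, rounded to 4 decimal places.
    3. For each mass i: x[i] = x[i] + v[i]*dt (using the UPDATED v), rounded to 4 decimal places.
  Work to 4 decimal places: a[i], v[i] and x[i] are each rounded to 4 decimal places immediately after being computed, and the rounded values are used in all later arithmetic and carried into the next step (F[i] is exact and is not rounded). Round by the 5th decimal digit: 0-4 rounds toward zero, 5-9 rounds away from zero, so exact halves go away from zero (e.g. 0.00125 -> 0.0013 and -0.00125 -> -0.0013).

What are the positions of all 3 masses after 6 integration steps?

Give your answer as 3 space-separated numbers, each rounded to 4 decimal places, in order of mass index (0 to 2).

Answer: 1.0000 5.0000 11.0000

Derivation:
Step 0: x=[1.0000 5.0000 11.0000] v=[0.0000 0.0000 0.0000]
Step 1: x=[2.0000 7.0000 8.0000] v=[2.0000 4.0000 -6.0000]
Step 2: x=[5.0000 5.0000 7.0000] v=[6.0000 -4.0000 -2.0000]
Step 3: x=[5.0000 5.0000 7.0000] v=[0.0000 0.0000 0.0000]
Step 4: x=[2.0000 7.0000 8.0000] v=[-6.0000 4.0000 2.0000]
Step 5: x=[1.0000 5.0000 11.0000] v=[-2.0000 -4.0000 6.0000]
Step 6: x=[1.0000 5.0000 11.0000] v=[0.0000 0.0000 0.0000]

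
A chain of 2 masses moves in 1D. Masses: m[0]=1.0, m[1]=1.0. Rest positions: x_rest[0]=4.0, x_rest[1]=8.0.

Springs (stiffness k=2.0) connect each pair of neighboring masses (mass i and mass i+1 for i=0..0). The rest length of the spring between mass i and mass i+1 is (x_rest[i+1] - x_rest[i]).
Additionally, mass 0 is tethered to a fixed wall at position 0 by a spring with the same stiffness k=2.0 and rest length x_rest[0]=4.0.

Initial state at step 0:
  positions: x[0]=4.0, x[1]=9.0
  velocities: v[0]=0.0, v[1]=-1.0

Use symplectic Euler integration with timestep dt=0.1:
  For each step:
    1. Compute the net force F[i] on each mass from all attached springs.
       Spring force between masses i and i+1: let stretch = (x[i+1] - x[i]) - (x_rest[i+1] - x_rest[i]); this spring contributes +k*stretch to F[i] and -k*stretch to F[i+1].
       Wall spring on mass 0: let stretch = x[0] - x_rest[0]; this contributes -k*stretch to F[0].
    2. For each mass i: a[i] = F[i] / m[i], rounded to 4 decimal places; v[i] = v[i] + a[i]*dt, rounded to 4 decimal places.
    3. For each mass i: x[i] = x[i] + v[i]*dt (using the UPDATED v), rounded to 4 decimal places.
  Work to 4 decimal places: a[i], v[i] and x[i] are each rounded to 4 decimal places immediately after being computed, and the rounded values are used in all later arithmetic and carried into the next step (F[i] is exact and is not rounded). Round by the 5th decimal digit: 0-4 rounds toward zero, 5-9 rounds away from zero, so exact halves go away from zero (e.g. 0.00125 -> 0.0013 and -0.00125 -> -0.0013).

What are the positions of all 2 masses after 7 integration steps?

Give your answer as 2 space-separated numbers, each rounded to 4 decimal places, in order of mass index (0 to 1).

Answer: 4.3241 7.9352

Derivation:
Step 0: x=[4.0000 9.0000] v=[0.0000 -1.0000]
Step 1: x=[4.0200 8.8800] v=[0.2000 -1.2000]
Step 2: x=[4.0568 8.7428] v=[0.3680 -1.3720]
Step 3: x=[4.1062 8.5919] v=[0.4938 -1.5092]
Step 4: x=[4.1632 8.4313] v=[0.5697 -1.6063]
Step 5: x=[4.2223 8.2653] v=[0.5907 -1.6599]
Step 6: x=[4.2778 8.0985] v=[0.5548 -1.6685]
Step 7: x=[4.3241 7.9352] v=[0.4634 -1.6326]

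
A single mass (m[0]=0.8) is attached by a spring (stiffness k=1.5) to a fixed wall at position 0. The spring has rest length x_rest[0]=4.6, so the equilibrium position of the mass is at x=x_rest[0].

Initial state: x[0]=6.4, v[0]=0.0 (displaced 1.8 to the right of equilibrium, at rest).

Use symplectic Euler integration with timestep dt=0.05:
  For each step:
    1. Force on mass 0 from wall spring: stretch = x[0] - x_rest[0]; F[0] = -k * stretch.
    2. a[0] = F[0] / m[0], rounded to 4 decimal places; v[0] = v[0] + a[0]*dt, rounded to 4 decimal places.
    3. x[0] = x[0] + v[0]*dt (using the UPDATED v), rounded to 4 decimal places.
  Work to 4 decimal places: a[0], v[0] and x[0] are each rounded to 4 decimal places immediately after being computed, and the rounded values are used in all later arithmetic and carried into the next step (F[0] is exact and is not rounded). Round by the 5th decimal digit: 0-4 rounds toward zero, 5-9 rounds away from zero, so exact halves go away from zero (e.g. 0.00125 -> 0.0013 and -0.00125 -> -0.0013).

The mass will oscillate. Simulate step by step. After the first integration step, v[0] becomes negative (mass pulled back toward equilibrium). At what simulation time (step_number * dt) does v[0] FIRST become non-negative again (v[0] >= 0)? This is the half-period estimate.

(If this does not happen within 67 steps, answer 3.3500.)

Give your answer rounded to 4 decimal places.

Step 0: x=[6.4000] v=[0.0000]
Step 1: x=[6.3916] v=[-0.1688]
Step 2: x=[6.3748] v=[-0.3368]
Step 3: x=[6.3496] v=[-0.5032]
Step 4: x=[6.3162] v=[-0.6672]
Step 5: x=[6.2748] v=[-0.8281]
Step 6: x=[6.2255] v=[-0.9851]
Step 7: x=[6.1686] v=[-1.1375]
Step 8: x=[6.1044] v=[-1.2846]
Step 9: x=[6.0331] v=[-1.4256]
Step 10: x=[5.9551] v=[-1.5600]
Step 11: x=[5.8708] v=[-1.6870]
Step 12: x=[5.7805] v=[-1.8061]
Step 13: x=[5.6847] v=[-1.9168]
Step 14: x=[5.5838] v=[-2.0185]
Step 15: x=[5.4783] v=[-2.1107]
Step 16: x=[5.3687] v=[-2.1930]
Step 17: x=[5.2554] v=[-2.2651]
Step 18: x=[5.1391] v=[-2.3265]
Step 19: x=[5.0203] v=[-2.3770]
Step 20: x=[4.8995] v=[-2.4164]
Step 21: x=[4.7773] v=[-2.4445]
Step 22: x=[4.6542] v=[-2.4611]
Step 23: x=[4.5309] v=[-2.4662]
Step 24: x=[4.4079] v=[-2.4597]
Step 25: x=[4.2858] v=[-2.4417]
Step 26: x=[4.1652] v=[-2.4122]
Step 27: x=[4.0466] v=[-2.3714]
Step 28: x=[3.9306] v=[-2.3195]
Step 29: x=[3.8178] v=[-2.2567]
Step 30: x=[3.7086] v=[-2.1834]
Step 31: x=[3.6036] v=[-2.0998]
Step 32: x=[3.5033] v=[-2.0064]
Step 33: x=[3.4081] v=[-1.9036]
Step 34: x=[3.3185] v=[-1.7919]
Step 35: x=[3.2349] v=[-1.6718]
Step 36: x=[3.1577] v=[-1.5438]
Step 37: x=[3.0873] v=[-1.4086]
Step 38: x=[3.0240] v=[-1.2668]
Step 39: x=[2.9680] v=[-1.1191]
Step 40: x=[2.9197] v=[-0.9661]
Step 41: x=[2.8793] v=[-0.8086]
Step 42: x=[2.8469] v=[-0.6473]
Step 43: x=[2.8228] v=[-0.4829]
Step 44: x=[2.8070] v=[-0.3163]
Step 45: x=[2.7996] v=[-0.1482]
Step 46: x=[2.8006] v=[0.0206]
First v>=0 after going negative at step 46, time=2.3000

Answer: 2.3000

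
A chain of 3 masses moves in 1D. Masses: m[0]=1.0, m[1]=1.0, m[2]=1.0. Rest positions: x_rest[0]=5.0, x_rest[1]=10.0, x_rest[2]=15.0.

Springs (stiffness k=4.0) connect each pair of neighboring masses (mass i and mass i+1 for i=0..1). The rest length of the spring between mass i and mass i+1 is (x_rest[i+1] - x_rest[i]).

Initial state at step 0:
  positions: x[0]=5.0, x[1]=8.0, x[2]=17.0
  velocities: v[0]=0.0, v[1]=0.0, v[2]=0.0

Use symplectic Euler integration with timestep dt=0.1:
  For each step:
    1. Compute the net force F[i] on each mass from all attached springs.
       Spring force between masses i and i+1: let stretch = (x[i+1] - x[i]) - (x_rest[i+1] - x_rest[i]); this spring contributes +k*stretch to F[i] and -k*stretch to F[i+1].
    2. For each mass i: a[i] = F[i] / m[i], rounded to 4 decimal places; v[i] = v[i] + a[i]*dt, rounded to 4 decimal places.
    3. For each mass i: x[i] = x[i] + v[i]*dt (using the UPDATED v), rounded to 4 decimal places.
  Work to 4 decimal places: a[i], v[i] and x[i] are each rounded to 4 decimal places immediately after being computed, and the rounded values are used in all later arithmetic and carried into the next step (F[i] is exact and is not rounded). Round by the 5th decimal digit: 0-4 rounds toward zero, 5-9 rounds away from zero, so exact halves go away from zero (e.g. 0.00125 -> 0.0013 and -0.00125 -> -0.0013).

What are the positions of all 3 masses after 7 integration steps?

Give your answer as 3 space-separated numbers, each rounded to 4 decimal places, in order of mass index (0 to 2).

Answer: 4.0556 11.7518 14.1928

Derivation:
Step 0: x=[5.0000 8.0000 17.0000] v=[0.0000 0.0000 0.0000]
Step 1: x=[4.9200 8.2400 16.8400] v=[-0.8000 2.4000 -1.6000]
Step 2: x=[4.7728 8.6912 16.5360] v=[-1.4720 4.5120 -3.0400]
Step 3: x=[4.5823 9.2995 16.1182] v=[-1.9046 6.0826 -4.1779]
Step 4: x=[4.3805 9.9918 15.6277] v=[-2.0177 6.9232 -4.9054]
Step 5: x=[4.2032 10.6851 15.1117] v=[-1.7732 6.9330 -5.1598]
Step 6: x=[4.0852 11.2962 14.6187] v=[-1.1804 6.1109 -4.9304]
Step 7: x=[4.0556 11.7518 14.1928] v=[-0.2960 4.5555 -4.2594]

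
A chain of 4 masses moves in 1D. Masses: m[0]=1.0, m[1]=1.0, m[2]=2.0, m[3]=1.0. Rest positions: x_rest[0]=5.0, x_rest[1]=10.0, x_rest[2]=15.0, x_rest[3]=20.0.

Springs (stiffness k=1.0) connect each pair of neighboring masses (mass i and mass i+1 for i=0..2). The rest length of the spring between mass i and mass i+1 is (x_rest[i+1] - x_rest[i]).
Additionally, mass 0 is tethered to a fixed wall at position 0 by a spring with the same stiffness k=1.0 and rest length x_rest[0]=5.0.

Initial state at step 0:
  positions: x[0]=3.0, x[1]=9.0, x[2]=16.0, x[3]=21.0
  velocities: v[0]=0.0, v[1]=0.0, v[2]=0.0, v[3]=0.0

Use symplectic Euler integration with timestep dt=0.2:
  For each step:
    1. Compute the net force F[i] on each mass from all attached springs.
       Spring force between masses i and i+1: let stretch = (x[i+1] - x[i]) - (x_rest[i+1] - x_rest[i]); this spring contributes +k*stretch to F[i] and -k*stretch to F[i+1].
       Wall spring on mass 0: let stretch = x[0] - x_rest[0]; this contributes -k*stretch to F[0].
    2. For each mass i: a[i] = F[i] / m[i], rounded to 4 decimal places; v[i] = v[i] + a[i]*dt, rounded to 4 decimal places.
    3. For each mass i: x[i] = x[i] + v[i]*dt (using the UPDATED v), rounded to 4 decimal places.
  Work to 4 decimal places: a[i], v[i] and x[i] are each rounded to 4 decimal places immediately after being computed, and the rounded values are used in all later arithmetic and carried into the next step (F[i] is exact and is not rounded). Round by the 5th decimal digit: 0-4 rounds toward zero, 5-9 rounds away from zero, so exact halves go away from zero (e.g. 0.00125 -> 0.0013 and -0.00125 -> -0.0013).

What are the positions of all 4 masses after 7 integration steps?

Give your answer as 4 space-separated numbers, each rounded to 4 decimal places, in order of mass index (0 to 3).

Answer: 5.4769 10.0790 15.1562 20.8301

Derivation:
Step 0: x=[3.0000 9.0000 16.0000 21.0000] v=[0.0000 0.0000 0.0000 0.0000]
Step 1: x=[3.1200 9.0400 15.9600 21.0000] v=[0.6000 0.2000 -0.2000 0.0000]
Step 2: x=[3.3520 9.1200 15.8824 20.9984] v=[1.1600 0.4000 -0.3880 -0.0080]
Step 3: x=[3.6806 9.2398 15.7719 20.9922] v=[1.6432 0.5989 -0.5526 -0.0312]
Step 4: x=[4.0844 9.3985 15.6351 20.9771] v=[2.0189 0.7935 -0.6838 -0.0753]
Step 5: x=[4.5374 9.5941 15.4804 20.9484] v=[2.2648 0.9780 -0.7733 -0.1437]
Step 6: x=[5.0111 9.8229 15.3174 20.9009] v=[2.3687 1.1439 -0.8151 -0.2373]
Step 7: x=[5.4769 10.0790 15.1562 20.8301] v=[2.3288 1.2804 -0.8062 -0.3540]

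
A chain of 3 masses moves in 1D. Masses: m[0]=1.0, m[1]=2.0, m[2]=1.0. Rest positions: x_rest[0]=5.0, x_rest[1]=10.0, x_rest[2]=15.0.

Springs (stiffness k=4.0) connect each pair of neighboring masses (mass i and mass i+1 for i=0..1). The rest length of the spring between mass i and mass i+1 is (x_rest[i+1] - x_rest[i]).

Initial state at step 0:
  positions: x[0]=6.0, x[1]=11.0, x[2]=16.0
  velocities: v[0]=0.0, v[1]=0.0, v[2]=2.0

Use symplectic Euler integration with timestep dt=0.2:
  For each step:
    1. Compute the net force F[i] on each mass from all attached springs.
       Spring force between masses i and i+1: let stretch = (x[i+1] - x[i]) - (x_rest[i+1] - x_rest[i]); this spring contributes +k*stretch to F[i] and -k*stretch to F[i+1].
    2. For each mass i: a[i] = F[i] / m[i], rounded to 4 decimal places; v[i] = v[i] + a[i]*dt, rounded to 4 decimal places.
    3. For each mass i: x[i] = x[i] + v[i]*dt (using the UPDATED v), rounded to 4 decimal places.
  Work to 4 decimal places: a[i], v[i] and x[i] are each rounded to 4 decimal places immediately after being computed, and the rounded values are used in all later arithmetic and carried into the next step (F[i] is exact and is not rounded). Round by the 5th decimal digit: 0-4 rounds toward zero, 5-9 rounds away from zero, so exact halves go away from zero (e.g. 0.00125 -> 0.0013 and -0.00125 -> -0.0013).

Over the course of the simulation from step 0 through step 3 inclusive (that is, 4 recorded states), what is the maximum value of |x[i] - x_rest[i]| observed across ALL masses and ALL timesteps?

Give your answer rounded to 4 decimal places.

Answer: 1.9594

Derivation:
Step 0: x=[6.0000 11.0000 16.0000] v=[0.0000 0.0000 2.0000]
Step 1: x=[6.0000 11.0000 16.4000] v=[0.0000 0.0000 2.0000]
Step 2: x=[6.0000 11.0320 16.7360] v=[0.0000 0.1600 1.6800]
Step 3: x=[6.0051 11.1178 16.9594] v=[0.0256 0.4288 1.1168]
Max displacement = 1.9594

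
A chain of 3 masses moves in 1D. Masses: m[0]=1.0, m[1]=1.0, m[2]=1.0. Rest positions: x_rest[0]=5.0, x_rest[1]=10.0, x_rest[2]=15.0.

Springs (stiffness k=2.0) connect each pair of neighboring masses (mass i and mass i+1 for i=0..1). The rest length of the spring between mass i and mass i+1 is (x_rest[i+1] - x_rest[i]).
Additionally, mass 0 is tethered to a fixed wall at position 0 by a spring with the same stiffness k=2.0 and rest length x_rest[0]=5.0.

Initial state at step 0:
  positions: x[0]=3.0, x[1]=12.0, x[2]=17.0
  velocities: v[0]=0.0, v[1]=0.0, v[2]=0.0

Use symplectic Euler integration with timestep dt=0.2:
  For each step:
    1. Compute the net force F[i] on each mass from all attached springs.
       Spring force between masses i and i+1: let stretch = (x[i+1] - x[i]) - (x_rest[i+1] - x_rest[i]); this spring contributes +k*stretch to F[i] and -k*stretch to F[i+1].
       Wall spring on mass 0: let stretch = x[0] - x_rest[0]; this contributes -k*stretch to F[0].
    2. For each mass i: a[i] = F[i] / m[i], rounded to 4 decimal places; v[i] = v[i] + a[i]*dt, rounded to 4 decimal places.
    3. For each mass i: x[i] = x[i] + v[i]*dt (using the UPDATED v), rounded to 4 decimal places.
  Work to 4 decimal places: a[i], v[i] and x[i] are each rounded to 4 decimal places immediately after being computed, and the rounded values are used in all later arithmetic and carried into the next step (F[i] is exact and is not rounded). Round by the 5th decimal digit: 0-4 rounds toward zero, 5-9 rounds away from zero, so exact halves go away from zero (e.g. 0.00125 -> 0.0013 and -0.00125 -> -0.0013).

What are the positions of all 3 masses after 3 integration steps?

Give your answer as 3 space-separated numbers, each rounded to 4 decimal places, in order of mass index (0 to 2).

Step 0: x=[3.0000 12.0000 17.0000] v=[0.0000 0.0000 0.0000]
Step 1: x=[3.4800 11.6800 17.0000] v=[2.4000 -1.6000 0.0000]
Step 2: x=[4.3376 11.1296 16.9744] v=[4.2880 -2.7520 -0.1280]
Step 3: x=[5.3916 10.5034 16.8812] v=[5.2698 -3.1309 -0.4659]

Answer: 5.3916 10.5034 16.8812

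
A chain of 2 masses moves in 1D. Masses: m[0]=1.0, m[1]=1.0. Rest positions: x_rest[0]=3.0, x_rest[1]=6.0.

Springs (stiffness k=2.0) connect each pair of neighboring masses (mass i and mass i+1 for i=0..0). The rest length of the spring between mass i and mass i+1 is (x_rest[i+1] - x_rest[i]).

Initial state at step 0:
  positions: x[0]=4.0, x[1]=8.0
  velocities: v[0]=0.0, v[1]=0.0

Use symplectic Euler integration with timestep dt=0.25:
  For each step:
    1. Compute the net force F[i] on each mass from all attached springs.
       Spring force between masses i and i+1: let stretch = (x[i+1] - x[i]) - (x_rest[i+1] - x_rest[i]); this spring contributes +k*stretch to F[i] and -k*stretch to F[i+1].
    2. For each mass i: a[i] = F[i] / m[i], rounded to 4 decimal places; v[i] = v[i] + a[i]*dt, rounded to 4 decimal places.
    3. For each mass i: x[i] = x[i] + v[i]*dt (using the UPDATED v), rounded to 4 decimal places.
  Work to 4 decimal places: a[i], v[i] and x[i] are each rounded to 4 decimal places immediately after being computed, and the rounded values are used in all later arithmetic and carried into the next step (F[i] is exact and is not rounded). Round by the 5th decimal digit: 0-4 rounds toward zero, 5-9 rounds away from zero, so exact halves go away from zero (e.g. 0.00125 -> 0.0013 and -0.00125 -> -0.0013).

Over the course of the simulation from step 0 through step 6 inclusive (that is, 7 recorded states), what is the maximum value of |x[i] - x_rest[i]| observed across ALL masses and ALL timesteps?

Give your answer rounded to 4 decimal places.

Answer: 2.0113

Derivation:
Step 0: x=[4.0000 8.0000] v=[0.0000 0.0000]
Step 1: x=[4.1250 7.8750] v=[0.5000 -0.5000]
Step 2: x=[4.3438 7.6563] v=[0.8750 -0.8750]
Step 3: x=[4.6016 7.3985] v=[1.0313 -1.0313]
Step 4: x=[4.8341 7.1661] v=[0.9298 -0.9298]
Step 5: x=[4.9831 7.0172] v=[0.5958 -0.5958]
Step 6: x=[5.0113 6.9890] v=[0.1129 -0.1129]
Max displacement = 2.0113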